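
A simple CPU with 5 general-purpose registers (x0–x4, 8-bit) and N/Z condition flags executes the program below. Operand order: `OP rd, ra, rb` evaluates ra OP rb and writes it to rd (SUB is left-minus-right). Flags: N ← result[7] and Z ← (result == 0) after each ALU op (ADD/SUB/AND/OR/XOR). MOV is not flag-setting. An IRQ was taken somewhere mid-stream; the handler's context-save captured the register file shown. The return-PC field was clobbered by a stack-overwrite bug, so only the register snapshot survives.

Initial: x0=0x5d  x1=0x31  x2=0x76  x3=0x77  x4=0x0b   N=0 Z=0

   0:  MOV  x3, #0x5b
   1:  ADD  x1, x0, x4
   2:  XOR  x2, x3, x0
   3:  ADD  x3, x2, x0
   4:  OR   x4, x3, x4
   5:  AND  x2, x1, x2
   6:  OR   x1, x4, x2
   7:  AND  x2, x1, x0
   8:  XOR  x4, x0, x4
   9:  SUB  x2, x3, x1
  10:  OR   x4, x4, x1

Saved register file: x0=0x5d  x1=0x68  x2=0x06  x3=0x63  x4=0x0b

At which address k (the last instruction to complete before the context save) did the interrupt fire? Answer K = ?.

K = 3

after  0: x0=0x5d x1=0x31 x2=0x76 x3=0x5b x4=0x0b  N=0 Z=0
after  1: x0=0x5d x1=0x68 x2=0x76 x3=0x5b x4=0x0b  N=0 Z=0
after  2: x0=0x5d x1=0x68 x2=0x06 x3=0x5b x4=0x0b  N=0 Z=0
after  3: x0=0x5d x1=0x68 x2=0x06 x3=0x63 x4=0x0b  N=0 Z=0
-- IRQ taken; context saved, return-PC = 4 --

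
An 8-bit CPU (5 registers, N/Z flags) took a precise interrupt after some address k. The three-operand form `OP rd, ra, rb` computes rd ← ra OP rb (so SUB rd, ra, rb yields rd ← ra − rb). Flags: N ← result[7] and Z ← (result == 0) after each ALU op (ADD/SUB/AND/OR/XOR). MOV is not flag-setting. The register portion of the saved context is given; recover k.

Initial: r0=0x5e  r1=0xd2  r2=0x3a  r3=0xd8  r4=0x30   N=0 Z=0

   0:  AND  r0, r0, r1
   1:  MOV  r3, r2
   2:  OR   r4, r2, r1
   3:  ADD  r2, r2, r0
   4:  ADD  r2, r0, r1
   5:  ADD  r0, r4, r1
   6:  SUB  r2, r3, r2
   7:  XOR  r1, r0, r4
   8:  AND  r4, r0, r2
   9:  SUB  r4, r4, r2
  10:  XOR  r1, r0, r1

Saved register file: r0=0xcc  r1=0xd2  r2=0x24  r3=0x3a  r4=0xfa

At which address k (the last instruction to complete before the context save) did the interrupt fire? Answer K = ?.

after  0: r0=0x52 r1=0xd2 r2=0x3a r3=0xd8 r4=0x30  N=0 Z=0
after  1: r0=0x52 r1=0xd2 r2=0x3a r3=0x3a r4=0x30  N=0 Z=0
after  2: r0=0x52 r1=0xd2 r2=0x3a r3=0x3a r4=0xfa  N=1 Z=0
after  3: r0=0x52 r1=0xd2 r2=0x8c r3=0x3a r4=0xfa  N=1 Z=0
after  4: r0=0x52 r1=0xd2 r2=0x24 r3=0x3a r4=0xfa  N=0 Z=0
after  5: r0=0xcc r1=0xd2 r2=0x24 r3=0x3a r4=0xfa  N=1 Z=0
-- IRQ taken; context saved, return-PC = 6 --

K = 5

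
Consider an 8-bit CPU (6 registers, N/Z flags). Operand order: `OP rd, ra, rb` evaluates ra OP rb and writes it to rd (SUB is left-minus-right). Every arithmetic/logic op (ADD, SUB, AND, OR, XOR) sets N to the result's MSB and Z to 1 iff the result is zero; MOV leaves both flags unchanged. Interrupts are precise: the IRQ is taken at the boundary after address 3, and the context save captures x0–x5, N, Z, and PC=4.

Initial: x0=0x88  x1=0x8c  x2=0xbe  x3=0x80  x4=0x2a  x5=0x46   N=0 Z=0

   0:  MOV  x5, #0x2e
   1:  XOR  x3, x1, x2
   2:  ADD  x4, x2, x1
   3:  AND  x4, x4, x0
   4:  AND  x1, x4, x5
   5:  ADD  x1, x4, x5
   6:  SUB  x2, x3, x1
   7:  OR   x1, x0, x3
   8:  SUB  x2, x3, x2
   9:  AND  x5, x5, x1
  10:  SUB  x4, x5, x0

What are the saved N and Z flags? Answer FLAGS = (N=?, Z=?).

FLAGS = (N=0, Z=0)

after  0: x0=0x88 x1=0x8c x2=0xbe x3=0x80 x4=0x2a x5=0x2e  N=0 Z=0
after  1: x0=0x88 x1=0x8c x2=0xbe x3=0x32 x4=0x2a x5=0x2e  N=0 Z=0
after  2: x0=0x88 x1=0x8c x2=0xbe x3=0x32 x4=0x4a x5=0x2e  N=0 Z=0
after  3: x0=0x88 x1=0x8c x2=0xbe x3=0x32 x4=0x08 x5=0x2e  N=0 Z=0
-- IRQ taken; context saved, return-PC = 4 --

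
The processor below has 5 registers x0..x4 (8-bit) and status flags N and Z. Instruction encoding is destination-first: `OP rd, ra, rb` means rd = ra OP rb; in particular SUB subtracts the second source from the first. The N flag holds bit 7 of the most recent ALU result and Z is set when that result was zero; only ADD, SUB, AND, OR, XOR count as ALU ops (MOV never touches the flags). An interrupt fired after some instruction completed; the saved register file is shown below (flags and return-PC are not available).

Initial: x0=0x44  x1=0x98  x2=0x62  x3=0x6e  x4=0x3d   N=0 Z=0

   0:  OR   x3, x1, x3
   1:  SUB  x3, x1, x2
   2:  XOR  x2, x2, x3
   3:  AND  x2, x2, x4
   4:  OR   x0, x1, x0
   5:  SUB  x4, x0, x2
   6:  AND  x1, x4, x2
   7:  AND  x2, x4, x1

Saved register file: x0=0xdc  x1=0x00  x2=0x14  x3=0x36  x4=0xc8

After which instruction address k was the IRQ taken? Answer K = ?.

after  0: x0=0x44 x1=0x98 x2=0x62 x3=0xfe x4=0x3d  N=1 Z=0
after  1: x0=0x44 x1=0x98 x2=0x62 x3=0x36 x4=0x3d  N=0 Z=0
after  2: x0=0x44 x1=0x98 x2=0x54 x3=0x36 x4=0x3d  N=0 Z=0
after  3: x0=0x44 x1=0x98 x2=0x14 x3=0x36 x4=0x3d  N=0 Z=0
after  4: x0=0xdc x1=0x98 x2=0x14 x3=0x36 x4=0x3d  N=1 Z=0
after  5: x0=0xdc x1=0x98 x2=0x14 x3=0x36 x4=0xc8  N=1 Z=0
after  6: x0=0xdc x1=0x00 x2=0x14 x3=0x36 x4=0xc8  N=0 Z=1
-- IRQ taken; context saved, return-PC = 7 --

K = 6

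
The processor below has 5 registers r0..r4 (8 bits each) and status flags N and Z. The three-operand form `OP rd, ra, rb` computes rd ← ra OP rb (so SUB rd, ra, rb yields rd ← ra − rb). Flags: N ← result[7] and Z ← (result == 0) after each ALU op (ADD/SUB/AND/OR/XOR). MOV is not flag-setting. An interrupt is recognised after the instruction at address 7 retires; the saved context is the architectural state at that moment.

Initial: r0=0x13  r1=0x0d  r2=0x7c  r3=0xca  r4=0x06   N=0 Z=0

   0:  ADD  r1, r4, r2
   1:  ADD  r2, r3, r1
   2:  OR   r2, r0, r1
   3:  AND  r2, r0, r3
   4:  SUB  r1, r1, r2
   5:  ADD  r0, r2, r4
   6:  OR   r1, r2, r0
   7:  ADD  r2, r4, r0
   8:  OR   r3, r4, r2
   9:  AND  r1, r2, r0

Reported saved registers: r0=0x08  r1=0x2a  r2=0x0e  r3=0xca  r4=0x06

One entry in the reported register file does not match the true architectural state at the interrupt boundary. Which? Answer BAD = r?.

BAD = r1

after  0: r0=0x13 r1=0x82 r2=0x7c r3=0xca r4=0x06  N=1 Z=0
after  1: r0=0x13 r1=0x82 r2=0x4c r3=0xca r4=0x06  N=0 Z=0
after  2: r0=0x13 r1=0x82 r2=0x93 r3=0xca r4=0x06  N=1 Z=0
after  3: r0=0x13 r1=0x82 r2=0x02 r3=0xca r4=0x06  N=0 Z=0
after  4: r0=0x13 r1=0x80 r2=0x02 r3=0xca r4=0x06  N=1 Z=0
after  5: r0=0x08 r1=0x80 r2=0x02 r3=0xca r4=0x06  N=0 Z=0
after  6: r0=0x08 r1=0x0a r2=0x02 r3=0xca r4=0x06  N=0 Z=0
after  7: r0=0x08 r1=0x0a r2=0x0e r3=0xca r4=0x06  N=0 Z=0
-- IRQ taken; context saved, return-PC = 8 --
mismatch: r1: reported 0x2a vs actual 0x0a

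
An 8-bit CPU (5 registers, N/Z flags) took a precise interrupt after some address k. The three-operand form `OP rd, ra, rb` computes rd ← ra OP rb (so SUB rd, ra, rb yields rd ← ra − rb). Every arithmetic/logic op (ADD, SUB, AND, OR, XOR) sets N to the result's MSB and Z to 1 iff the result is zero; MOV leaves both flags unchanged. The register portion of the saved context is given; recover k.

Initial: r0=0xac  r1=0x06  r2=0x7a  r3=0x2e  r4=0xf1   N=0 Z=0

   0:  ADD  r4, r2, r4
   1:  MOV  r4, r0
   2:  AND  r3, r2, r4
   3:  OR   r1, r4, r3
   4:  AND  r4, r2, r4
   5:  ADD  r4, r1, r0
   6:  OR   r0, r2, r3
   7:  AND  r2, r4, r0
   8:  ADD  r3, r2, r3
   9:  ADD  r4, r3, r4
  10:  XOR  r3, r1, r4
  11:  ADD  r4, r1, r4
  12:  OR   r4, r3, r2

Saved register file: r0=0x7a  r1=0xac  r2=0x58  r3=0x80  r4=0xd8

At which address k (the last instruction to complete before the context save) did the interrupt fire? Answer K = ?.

K = 9

after  0: r0=0xac r1=0x06 r2=0x7a r3=0x2e r4=0x6b  N=0 Z=0
after  1: r0=0xac r1=0x06 r2=0x7a r3=0x2e r4=0xac  N=0 Z=0
after  2: r0=0xac r1=0x06 r2=0x7a r3=0x28 r4=0xac  N=0 Z=0
after  3: r0=0xac r1=0xac r2=0x7a r3=0x28 r4=0xac  N=1 Z=0
after  4: r0=0xac r1=0xac r2=0x7a r3=0x28 r4=0x28  N=0 Z=0
after  5: r0=0xac r1=0xac r2=0x7a r3=0x28 r4=0x58  N=0 Z=0
after  6: r0=0x7a r1=0xac r2=0x7a r3=0x28 r4=0x58  N=0 Z=0
after  7: r0=0x7a r1=0xac r2=0x58 r3=0x28 r4=0x58  N=0 Z=0
after  8: r0=0x7a r1=0xac r2=0x58 r3=0x80 r4=0x58  N=1 Z=0
after  9: r0=0x7a r1=0xac r2=0x58 r3=0x80 r4=0xd8  N=1 Z=0
-- IRQ taken; context saved, return-PC = 10 --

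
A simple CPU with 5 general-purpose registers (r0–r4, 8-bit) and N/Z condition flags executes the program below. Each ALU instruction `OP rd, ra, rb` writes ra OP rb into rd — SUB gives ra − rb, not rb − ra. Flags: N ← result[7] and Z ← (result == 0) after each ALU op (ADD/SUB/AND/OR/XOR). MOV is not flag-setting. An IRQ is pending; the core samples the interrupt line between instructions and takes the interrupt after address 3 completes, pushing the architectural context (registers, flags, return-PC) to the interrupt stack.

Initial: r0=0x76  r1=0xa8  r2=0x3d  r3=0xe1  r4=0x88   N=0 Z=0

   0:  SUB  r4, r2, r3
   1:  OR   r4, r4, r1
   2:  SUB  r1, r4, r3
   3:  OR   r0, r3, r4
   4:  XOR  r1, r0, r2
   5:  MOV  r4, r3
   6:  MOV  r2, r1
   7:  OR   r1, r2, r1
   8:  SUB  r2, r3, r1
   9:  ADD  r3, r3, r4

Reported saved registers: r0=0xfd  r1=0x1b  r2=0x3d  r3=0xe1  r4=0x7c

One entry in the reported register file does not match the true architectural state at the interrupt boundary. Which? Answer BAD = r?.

after  0: r0=0x76 r1=0xa8 r2=0x3d r3=0xe1 r4=0x5c  N=0 Z=0
after  1: r0=0x76 r1=0xa8 r2=0x3d r3=0xe1 r4=0xfc  N=1 Z=0
after  2: r0=0x76 r1=0x1b r2=0x3d r3=0xe1 r4=0xfc  N=0 Z=0
after  3: r0=0xfd r1=0x1b r2=0x3d r3=0xe1 r4=0xfc  N=1 Z=0
-- IRQ taken; context saved, return-PC = 4 --
mismatch: r4: reported 0x7c vs actual 0xfc

BAD = r4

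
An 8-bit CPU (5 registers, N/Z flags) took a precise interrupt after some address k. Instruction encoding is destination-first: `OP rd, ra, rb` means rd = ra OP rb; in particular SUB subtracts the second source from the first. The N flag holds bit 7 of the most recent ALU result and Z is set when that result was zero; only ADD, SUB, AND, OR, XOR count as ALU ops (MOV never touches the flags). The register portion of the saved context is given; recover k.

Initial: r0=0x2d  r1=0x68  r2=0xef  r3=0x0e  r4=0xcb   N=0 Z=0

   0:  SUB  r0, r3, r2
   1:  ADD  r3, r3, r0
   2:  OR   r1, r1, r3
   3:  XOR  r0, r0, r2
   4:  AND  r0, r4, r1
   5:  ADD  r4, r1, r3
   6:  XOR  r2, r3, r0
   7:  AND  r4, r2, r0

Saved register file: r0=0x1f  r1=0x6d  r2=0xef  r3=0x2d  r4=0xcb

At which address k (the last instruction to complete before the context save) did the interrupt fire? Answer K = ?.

K = 2

after  0: r0=0x1f r1=0x68 r2=0xef r3=0x0e r4=0xcb  N=0 Z=0
after  1: r0=0x1f r1=0x68 r2=0xef r3=0x2d r4=0xcb  N=0 Z=0
after  2: r0=0x1f r1=0x6d r2=0xef r3=0x2d r4=0xcb  N=0 Z=0
-- IRQ taken; context saved, return-PC = 3 --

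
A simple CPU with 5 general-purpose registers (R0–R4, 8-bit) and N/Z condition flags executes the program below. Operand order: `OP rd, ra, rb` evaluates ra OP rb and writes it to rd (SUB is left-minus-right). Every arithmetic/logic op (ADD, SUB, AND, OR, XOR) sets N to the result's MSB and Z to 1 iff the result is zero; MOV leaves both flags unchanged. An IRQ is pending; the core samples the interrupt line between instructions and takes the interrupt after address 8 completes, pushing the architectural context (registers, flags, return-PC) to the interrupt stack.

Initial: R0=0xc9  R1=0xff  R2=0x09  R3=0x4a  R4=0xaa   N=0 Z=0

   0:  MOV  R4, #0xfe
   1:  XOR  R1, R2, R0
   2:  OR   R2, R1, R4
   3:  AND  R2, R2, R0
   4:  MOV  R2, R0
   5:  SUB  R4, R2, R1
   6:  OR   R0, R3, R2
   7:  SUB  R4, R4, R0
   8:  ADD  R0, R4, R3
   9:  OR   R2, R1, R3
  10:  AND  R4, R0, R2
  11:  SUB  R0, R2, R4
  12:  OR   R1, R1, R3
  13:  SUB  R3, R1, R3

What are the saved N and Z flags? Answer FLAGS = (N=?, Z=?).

FLAGS = (N=1, Z=0)

after  0: R0=0xc9 R1=0xff R2=0x09 R3=0x4a R4=0xfe  N=0 Z=0
after  1: R0=0xc9 R1=0xc0 R2=0x09 R3=0x4a R4=0xfe  N=1 Z=0
after  2: R0=0xc9 R1=0xc0 R2=0xfe R3=0x4a R4=0xfe  N=1 Z=0
after  3: R0=0xc9 R1=0xc0 R2=0xc8 R3=0x4a R4=0xfe  N=1 Z=0
after  4: R0=0xc9 R1=0xc0 R2=0xc9 R3=0x4a R4=0xfe  N=1 Z=0
after  5: R0=0xc9 R1=0xc0 R2=0xc9 R3=0x4a R4=0x09  N=0 Z=0
after  6: R0=0xcb R1=0xc0 R2=0xc9 R3=0x4a R4=0x09  N=1 Z=0
after  7: R0=0xcb R1=0xc0 R2=0xc9 R3=0x4a R4=0x3e  N=0 Z=0
after  8: R0=0x88 R1=0xc0 R2=0xc9 R3=0x4a R4=0x3e  N=1 Z=0
-- IRQ taken; context saved, return-PC = 9 --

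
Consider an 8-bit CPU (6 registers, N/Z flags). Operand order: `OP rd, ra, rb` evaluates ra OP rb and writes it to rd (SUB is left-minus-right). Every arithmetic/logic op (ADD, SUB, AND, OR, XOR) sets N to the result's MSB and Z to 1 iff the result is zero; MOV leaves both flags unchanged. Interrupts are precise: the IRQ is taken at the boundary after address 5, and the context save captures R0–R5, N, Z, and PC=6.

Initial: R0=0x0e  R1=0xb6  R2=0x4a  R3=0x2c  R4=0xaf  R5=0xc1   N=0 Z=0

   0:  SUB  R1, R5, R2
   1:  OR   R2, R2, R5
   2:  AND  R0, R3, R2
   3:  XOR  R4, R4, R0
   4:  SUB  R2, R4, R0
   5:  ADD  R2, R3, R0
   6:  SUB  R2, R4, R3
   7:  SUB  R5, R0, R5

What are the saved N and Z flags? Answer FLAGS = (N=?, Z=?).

FLAGS = (N=0, Z=0)

after  0: R0=0x0e R1=0x77 R2=0x4a R3=0x2c R4=0xaf R5=0xc1  N=0 Z=0
after  1: R0=0x0e R1=0x77 R2=0xcb R3=0x2c R4=0xaf R5=0xc1  N=1 Z=0
after  2: R0=0x08 R1=0x77 R2=0xcb R3=0x2c R4=0xaf R5=0xc1  N=0 Z=0
after  3: R0=0x08 R1=0x77 R2=0xcb R3=0x2c R4=0xa7 R5=0xc1  N=1 Z=0
after  4: R0=0x08 R1=0x77 R2=0x9f R3=0x2c R4=0xa7 R5=0xc1  N=1 Z=0
after  5: R0=0x08 R1=0x77 R2=0x34 R3=0x2c R4=0xa7 R5=0xc1  N=0 Z=0
-- IRQ taken; context saved, return-PC = 6 --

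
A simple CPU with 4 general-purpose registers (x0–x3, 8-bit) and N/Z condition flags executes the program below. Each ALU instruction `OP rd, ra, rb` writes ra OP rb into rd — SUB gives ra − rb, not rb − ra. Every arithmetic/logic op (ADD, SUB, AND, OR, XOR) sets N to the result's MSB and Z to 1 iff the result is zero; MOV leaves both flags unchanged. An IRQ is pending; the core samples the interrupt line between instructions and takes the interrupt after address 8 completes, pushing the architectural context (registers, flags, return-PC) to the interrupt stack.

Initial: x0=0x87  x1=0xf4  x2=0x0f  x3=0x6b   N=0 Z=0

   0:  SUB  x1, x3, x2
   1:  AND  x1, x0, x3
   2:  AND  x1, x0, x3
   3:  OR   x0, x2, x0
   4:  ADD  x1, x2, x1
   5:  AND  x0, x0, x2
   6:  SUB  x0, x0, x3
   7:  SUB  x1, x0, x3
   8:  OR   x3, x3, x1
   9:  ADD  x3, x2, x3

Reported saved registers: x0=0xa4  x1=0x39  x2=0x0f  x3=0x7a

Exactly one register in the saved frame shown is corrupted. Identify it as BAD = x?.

after  0: x0=0x87 x1=0x5c x2=0x0f x3=0x6b  N=0 Z=0
after  1: x0=0x87 x1=0x03 x2=0x0f x3=0x6b  N=0 Z=0
after  2: x0=0x87 x1=0x03 x2=0x0f x3=0x6b  N=0 Z=0
after  3: x0=0x8f x1=0x03 x2=0x0f x3=0x6b  N=1 Z=0
after  4: x0=0x8f x1=0x12 x2=0x0f x3=0x6b  N=0 Z=0
after  5: x0=0x0f x1=0x12 x2=0x0f x3=0x6b  N=0 Z=0
after  6: x0=0xa4 x1=0x12 x2=0x0f x3=0x6b  N=1 Z=0
after  7: x0=0xa4 x1=0x39 x2=0x0f x3=0x6b  N=0 Z=0
after  8: x0=0xa4 x1=0x39 x2=0x0f x3=0x7b  N=0 Z=0
-- IRQ taken; context saved, return-PC = 9 --
mismatch: x3: reported 0x7a vs actual 0x7b

BAD = x3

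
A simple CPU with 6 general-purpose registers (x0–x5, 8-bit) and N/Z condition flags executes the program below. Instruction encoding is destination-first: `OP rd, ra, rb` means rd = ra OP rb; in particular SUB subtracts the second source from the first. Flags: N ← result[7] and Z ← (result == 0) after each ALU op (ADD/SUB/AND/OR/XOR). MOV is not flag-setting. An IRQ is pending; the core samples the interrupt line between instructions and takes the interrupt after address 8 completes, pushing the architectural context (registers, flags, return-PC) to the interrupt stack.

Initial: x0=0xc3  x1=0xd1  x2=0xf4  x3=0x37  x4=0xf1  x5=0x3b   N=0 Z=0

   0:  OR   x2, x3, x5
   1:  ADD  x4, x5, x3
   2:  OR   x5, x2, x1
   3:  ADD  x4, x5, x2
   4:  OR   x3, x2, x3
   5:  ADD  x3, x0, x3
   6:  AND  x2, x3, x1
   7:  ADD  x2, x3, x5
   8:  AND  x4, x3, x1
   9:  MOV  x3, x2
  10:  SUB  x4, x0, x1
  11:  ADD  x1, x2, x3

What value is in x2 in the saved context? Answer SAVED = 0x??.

SAVED = 0x01

after  0: x0=0xc3 x1=0xd1 x2=0x3f x3=0x37 x4=0xf1 x5=0x3b  N=0 Z=0
after  1: x0=0xc3 x1=0xd1 x2=0x3f x3=0x37 x4=0x72 x5=0x3b  N=0 Z=0
after  2: x0=0xc3 x1=0xd1 x2=0x3f x3=0x37 x4=0x72 x5=0xff  N=1 Z=0
after  3: x0=0xc3 x1=0xd1 x2=0x3f x3=0x37 x4=0x3e x5=0xff  N=0 Z=0
after  4: x0=0xc3 x1=0xd1 x2=0x3f x3=0x3f x4=0x3e x5=0xff  N=0 Z=0
after  5: x0=0xc3 x1=0xd1 x2=0x3f x3=0x02 x4=0x3e x5=0xff  N=0 Z=0
after  6: x0=0xc3 x1=0xd1 x2=0x00 x3=0x02 x4=0x3e x5=0xff  N=0 Z=1
after  7: x0=0xc3 x1=0xd1 x2=0x01 x3=0x02 x4=0x3e x5=0xff  N=0 Z=0
after  8: x0=0xc3 x1=0xd1 x2=0x01 x3=0x02 x4=0x00 x5=0xff  N=0 Z=1
-- IRQ taken; context saved, return-PC = 9 --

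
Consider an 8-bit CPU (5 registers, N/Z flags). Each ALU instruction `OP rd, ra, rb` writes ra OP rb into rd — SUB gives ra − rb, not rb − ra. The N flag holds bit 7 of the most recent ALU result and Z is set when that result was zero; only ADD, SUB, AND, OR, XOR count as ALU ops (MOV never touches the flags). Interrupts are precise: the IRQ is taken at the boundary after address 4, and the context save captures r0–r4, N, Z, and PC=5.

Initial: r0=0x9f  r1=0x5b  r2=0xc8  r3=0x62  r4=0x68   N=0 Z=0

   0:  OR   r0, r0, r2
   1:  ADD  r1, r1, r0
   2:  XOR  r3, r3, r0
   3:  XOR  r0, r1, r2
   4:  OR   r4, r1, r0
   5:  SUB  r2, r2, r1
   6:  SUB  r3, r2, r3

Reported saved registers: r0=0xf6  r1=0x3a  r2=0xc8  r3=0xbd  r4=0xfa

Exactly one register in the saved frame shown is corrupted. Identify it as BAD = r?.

BAD = r0

after  0: r0=0xdf r1=0x5b r2=0xc8 r3=0x62 r4=0x68  N=1 Z=0
after  1: r0=0xdf r1=0x3a r2=0xc8 r3=0x62 r4=0x68  N=0 Z=0
after  2: r0=0xdf r1=0x3a r2=0xc8 r3=0xbd r4=0x68  N=1 Z=0
after  3: r0=0xf2 r1=0x3a r2=0xc8 r3=0xbd r4=0x68  N=1 Z=0
after  4: r0=0xf2 r1=0x3a r2=0xc8 r3=0xbd r4=0xfa  N=1 Z=0
-- IRQ taken; context saved, return-PC = 5 --
mismatch: r0: reported 0xf6 vs actual 0xf2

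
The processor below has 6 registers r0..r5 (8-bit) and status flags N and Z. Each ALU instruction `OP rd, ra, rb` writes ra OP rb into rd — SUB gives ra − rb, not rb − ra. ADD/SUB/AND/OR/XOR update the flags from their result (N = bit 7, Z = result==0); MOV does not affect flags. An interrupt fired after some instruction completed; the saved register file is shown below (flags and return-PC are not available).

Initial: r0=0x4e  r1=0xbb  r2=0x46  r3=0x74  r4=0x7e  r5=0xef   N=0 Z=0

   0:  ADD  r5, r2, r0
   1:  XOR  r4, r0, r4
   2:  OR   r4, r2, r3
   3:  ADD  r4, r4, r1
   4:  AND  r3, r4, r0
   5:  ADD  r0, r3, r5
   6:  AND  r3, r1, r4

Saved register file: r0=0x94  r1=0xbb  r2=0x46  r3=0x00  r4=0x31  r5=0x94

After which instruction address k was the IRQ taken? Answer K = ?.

K = 5

after  0: r0=0x4e r1=0xbb r2=0x46 r3=0x74 r4=0x7e r5=0x94  N=1 Z=0
after  1: r0=0x4e r1=0xbb r2=0x46 r3=0x74 r4=0x30 r5=0x94  N=0 Z=0
after  2: r0=0x4e r1=0xbb r2=0x46 r3=0x74 r4=0x76 r5=0x94  N=0 Z=0
after  3: r0=0x4e r1=0xbb r2=0x46 r3=0x74 r4=0x31 r5=0x94  N=0 Z=0
after  4: r0=0x4e r1=0xbb r2=0x46 r3=0x00 r4=0x31 r5=0x94  N=0 Z=1
after  5: r0=0x94 r1=0xbb r2=0x46 r3=0x00 r4=0x31 r5=0x94  N=1 Z=0
-- IRQ taken; context saved, return-PC = 6 --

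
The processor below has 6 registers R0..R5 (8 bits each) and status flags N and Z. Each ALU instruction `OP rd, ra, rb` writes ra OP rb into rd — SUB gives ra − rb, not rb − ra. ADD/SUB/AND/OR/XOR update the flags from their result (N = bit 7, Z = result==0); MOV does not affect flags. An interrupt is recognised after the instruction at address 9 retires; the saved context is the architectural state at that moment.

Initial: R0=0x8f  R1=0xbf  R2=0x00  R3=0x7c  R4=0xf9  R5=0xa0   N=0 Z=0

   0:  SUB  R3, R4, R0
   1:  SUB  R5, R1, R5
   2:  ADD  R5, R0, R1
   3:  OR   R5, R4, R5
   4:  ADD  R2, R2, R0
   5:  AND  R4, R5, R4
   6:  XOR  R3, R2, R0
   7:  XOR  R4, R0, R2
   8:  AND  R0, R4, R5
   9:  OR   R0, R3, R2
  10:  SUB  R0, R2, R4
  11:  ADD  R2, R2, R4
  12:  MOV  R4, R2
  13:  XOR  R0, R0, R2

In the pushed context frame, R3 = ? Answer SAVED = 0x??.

after  0: R0=0x8f R1=0xbf R2=0x00 R3=0x6a R4=0xf9 R5=0xa0  N=0 Z=0
after  1: R0=0x8f R1=0xbf R2=0x00 R3=0x6a R4=0xf9 R5=0x1f  N=0 Z=0
after  2: R0=0x8f R1=0xbf R2=0x00 R3=0x6a R4=0xf9 R5=0x4e  N=0 Z=0
after  3: R0=0x8f R1=0xbf R2=0x00 R3=0x6a R4=0xf9 R5=0xff  N=1 Z=0
after  4: R0=0x8f R1=0xbf R2=0x8f R3=0x6a R4=0xf9 R5=0xff  N=1 Z=0
after  5: R0=0x8f R1=0xbf R2=0x8f R3=0x6a R4=0xf9 R5=0xff  N=1 Z=0
after  6: R0=0x8f R1=0xbf R2=0x8f R3=0x00 R4=0xf9 R5=0xff  N=0 Z=1
after  7: R0=0x8f R1=0xbf R2=0x8f R3=0x00 R4=0x00 R5=0xff  N=0 Z=1
after  8: R0=0x00 R1=0xbf R2=0x8f R3=0x00 R4=0x00 R5=0xff  N=0 Z=1
after  9: R0=0x8f R1=0xbf R2=0x8f R3=0x00 R4=0x00 R5=0xff  N=1 Z=0
-- IRQ taken; context saved, return-PC = 10 --

SAVED = 0x00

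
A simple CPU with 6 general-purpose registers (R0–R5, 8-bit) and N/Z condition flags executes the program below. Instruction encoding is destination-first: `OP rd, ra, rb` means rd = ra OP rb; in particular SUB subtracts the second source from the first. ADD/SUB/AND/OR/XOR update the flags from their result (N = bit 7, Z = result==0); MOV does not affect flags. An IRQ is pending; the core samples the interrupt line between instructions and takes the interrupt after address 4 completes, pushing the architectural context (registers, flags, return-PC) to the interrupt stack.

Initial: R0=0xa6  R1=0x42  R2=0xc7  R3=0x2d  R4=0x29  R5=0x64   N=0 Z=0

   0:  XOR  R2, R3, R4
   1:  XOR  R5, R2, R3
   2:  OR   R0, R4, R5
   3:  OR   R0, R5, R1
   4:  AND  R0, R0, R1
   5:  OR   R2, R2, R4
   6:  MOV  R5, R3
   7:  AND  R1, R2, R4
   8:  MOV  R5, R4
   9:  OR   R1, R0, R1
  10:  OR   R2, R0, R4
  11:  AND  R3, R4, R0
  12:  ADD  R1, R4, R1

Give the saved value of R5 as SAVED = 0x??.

SAVED = 0x29

after  0: R0=0xa6 R1=0x42 R2=0x04 R3=0x2d R4=0x29 R5=0x64  N=0 Z=0
after  1: R0=0xa6 R1=0x42 R2=0x04 R3=0x2d R4=0x29 R5=0x29  N=0 Z=0
after  2: R0=0x29 R1=0x42 R2=0x04 R3=0x2d R4=0x29 R5=0x29  N=0 Z=0
after  3: R0=0x6b R1=0x42 R2=0x04 R3=0x2d R4=0x29 R5=0x29  N=0 Z=0
after  4: R0=0x42 R1=0x42 R2=0x04 R3=0x2d R4=0x29 R5=0x29  N=0 Z=0
-- IRQ taken; context saved, return-PC = 5 --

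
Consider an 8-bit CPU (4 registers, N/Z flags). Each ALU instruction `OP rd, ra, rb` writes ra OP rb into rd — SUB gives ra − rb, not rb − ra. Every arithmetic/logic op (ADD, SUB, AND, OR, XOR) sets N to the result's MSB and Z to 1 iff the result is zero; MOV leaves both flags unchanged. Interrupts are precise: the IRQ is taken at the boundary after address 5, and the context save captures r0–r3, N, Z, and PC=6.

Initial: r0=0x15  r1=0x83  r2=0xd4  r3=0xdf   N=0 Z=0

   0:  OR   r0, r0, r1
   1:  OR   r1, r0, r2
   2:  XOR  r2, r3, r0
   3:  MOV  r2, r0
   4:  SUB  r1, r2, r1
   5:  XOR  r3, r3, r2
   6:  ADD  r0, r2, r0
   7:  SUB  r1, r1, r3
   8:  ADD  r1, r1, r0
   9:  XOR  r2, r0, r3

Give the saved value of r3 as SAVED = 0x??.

after  0: r0=0x97 r1=0x83 r2=0xd4 r3=0xdf  N=1 Z=0
after  1: r0=0x97 r1=0xd7 r2=0xd4 r3=0xdf  N=1 Z=0
after  2: r0=0x97 r1=0xd7 r2=0x48 r3=0xdf  N=0 Z=0
after  3: r0=0x97 r1=0xd7 r2=0x97 r3=0xdf  N=0 Z=0
after  4: r0=0x97 r1=0xc0 r2=0x97 r3=0xdf  N=1 Z=0
after  5: r0=0x97 r1=0xc0 r2=0x97 r3=0x48  N=0 Z=0
-- IRQ taken; context saved, return-PC = 6 --

SAVED = 0x48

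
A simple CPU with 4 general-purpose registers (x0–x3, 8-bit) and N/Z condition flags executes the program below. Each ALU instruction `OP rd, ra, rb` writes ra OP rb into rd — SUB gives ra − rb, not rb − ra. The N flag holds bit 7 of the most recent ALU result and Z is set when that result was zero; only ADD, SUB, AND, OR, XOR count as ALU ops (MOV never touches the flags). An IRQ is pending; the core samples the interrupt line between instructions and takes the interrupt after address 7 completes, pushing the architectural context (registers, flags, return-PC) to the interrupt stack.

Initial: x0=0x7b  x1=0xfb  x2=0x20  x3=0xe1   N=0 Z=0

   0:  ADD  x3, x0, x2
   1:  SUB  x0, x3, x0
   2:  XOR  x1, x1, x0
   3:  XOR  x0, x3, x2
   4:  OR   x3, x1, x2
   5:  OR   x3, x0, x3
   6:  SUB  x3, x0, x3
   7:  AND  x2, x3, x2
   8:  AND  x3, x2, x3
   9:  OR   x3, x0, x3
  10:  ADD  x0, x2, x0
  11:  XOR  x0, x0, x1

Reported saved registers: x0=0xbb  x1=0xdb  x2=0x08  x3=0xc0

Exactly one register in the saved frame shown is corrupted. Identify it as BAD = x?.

after  0: x0=0x7b x1=0xfb x2=0x20 x3=0x9b  N=1 Z=0
after  1: x0=0x20 x1=0xfb x2=0x20 x3=0x9b  N=0 Z=0
after  2: x0=0x20 x1=0xdb x2=0x20 x3=0x9b  N=1 Z=0
after  3: x0=0xbb x1=0xdb x2=0x20 x3=0x9b  N=1 Z=0
after  4: x0=0xbb x1=0xdb x2=0x20 x3=0xfb  N=1 Z=0
after  5: x0=0xbb x1=0xdb x2=0x20 x3=0xfb  N=1 Z=0
after  6: x0=0xbb x1=0xdb x2=0x20 x3=0xc0  N=1 Z=0
after  7: x0=0xbb x1=0xdb x2=0x00 x3=0xc0  N=0 Z=1
-- IRQ taken; context saved, return-PC = 8 --
mismatch: x2: reported 0x08 vs actual 0x00

BAD = x2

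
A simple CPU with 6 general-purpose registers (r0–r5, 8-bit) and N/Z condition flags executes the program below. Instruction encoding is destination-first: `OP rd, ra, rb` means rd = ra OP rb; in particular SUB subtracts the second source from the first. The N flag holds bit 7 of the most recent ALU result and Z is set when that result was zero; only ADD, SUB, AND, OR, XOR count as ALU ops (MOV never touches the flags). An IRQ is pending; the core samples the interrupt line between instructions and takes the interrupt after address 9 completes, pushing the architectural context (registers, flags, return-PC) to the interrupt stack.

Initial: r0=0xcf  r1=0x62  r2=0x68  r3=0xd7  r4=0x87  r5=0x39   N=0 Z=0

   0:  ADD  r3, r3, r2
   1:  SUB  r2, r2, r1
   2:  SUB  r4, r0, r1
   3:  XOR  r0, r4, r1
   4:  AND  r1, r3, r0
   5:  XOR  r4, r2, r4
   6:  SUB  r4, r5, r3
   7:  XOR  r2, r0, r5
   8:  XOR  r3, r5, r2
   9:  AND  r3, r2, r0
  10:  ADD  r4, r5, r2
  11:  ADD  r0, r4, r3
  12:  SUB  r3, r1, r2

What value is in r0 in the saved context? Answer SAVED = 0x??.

SAVED = 0x0f

after  0: r0=0xcf r1=0x62 r2=0x68 r3=0x3f r4=0x87 r5=0x39  N=0 Z=0
after  1: r0=0xcf r1=0x62 r2=0x06 r3=0x3f r4=0x87 r5=0x39  N=0 Z=0
after  2: r0=0xcf r1=0x62 r2=0x06 r3=0x3f r4=0x6d r5=0x39  N=0 Z=0
after  3: r0=0x0f r1=0x62 r2=0x06 r3=0x3f r4=0x6d r5=0x39  N=0 Z=0
after  4: r0=0x0f r1=0x0f r2=0x06 r3=0x3f r4=0x6d r5=0x39  N=0 Z=0
after  5: r0=0x0f r1=0x0f r2=0x06 r3=0x3f r4=0x6b r5=0x39  N=0 Z=0
after  6: r0=0x0f r1=0x0f r2=0x06 r3=0x3f r4=0xfa r5=0x39  N=1 Z=0
after  7: r0=0x0f r1=0x0f r2=0x36 r3=0x3f r4=0xfa r5=0x39  N=0 Z=0
after  8: r0=0x0f r1=0x0f r2=0x36 r3=0x0f r4=0xfa r5=0x39  N=0 Z=0
after  9: r0=0x0f r1=0x0f r2=0x36 r3=0x06 r4=0xfa r5=0x39  N=0 Z=0
-- IRQ taken; context saved, return-PC = 10 --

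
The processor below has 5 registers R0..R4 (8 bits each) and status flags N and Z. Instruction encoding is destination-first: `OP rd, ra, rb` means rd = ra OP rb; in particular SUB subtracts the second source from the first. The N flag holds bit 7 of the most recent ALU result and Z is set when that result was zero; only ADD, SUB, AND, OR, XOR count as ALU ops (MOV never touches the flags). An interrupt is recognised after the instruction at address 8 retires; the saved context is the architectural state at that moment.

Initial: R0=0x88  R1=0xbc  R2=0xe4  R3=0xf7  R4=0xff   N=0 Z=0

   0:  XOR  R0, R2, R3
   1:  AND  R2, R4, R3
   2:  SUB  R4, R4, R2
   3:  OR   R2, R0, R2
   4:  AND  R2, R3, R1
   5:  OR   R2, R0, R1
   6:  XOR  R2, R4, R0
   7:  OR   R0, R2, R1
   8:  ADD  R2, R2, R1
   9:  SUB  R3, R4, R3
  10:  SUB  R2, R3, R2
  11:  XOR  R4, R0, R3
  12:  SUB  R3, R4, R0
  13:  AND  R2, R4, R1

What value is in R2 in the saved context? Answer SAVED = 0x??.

after  0: R0=0x13 R1=0xbc R2=0xe4 R3=0xf7 R4=0xff  N=0 Z=0
after  1: R0=0x13 R1=0xbc R2=0xf7 R3=0xf7 R4=0xff  N=1 Z=0
after  2: R0=0x13 R1=0xbc R2=0xf7 R3=0xf7 R4=0x08  N=0 Z=0
after  3: R0=0x13 R1=0xbc R2=0xf7 R3=0xf7 R4=0x08  N=1 Z=0
after  4: R0=0x13 R1=0xbc R2=0xb4 R3=0xf7 R4=0x08  N=1 Z=0
after  5: R0=0x13 R1=0xbc R2=0xbf R3=0xf7 R4=0x08  N=1 Z=0
after  6: R0=0x13 R1=0xbc R2=0x1b R3=0xf7 R4=0x08  N=0 Z=0
after  7: R0=0xbf R1=0xbc R2=0x1b R3=0xf7 R4=0x08  N=1 Z=0
after  8: R0=0xbf R1=0xbc R2=0xd7 R3=0xf7 R4=0x08  N=1 Z=0
-- IRQ taken; context saved, return-PC = 9 --

SAVED = 0xd7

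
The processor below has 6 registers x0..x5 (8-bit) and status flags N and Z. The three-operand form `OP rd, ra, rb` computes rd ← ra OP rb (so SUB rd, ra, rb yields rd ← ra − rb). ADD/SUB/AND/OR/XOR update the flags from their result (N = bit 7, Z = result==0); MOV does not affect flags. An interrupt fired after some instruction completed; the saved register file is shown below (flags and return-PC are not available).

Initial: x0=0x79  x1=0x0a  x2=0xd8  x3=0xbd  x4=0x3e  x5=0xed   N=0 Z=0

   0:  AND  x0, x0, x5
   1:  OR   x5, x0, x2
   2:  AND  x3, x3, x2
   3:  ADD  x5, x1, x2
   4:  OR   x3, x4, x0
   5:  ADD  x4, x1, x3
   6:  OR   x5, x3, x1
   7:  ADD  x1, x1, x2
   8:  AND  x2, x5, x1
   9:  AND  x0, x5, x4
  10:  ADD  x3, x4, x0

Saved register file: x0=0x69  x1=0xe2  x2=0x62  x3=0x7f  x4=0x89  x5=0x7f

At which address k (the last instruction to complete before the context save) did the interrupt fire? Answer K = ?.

after  0: x0=0x69 x1=0x0a x2=0xd8 x3=0xbd x4=0x3e x5=0xed  N=0 Z=0
after  1: x0=0x69 x1=0x0a x2=0xd8 x3=0xbd x4=0x3e x5=0xf9  N=1 Z=0
after  2: x0=0x69 x1=0x0a x2=0xd8 x3=0x98 x4=0x3e x5=0xf9  N=1 Z=0
after  3: x0=0x69 x1=0x0a x2=0xd8 x3=0x98 x4=0x3e x5=0xe2  N=1 Z=0
after  4: x0=0x69 x1=0x0a x2=0xd8 x3=0x7f x4=0x3e x5=0xe2  N=0 Z=0
after  5: x0=0x69 x1=0x0a x2=0xd8 x3=0x7f x4=0x89 x5=0xe2  N=1 Z=0
after  6: x0=0x69 x1=0x0a x2=0xd8 x3=0x7f x4=0x89 x5=0x7f  N=0 Z=0
after  7: x0=0x69 x1=0xe2 x2=0xd8 x3=0x7f x4=0x89 x5=0x7f  N=1 Z=0
after  8: x0=0x69 x1=0xe2 x2=0x62 x3=0x7f x4=0x89 x5=0x7f  N=0 Z=0
-- IRQ taken; context saved, return-PC = 9 --

K = 8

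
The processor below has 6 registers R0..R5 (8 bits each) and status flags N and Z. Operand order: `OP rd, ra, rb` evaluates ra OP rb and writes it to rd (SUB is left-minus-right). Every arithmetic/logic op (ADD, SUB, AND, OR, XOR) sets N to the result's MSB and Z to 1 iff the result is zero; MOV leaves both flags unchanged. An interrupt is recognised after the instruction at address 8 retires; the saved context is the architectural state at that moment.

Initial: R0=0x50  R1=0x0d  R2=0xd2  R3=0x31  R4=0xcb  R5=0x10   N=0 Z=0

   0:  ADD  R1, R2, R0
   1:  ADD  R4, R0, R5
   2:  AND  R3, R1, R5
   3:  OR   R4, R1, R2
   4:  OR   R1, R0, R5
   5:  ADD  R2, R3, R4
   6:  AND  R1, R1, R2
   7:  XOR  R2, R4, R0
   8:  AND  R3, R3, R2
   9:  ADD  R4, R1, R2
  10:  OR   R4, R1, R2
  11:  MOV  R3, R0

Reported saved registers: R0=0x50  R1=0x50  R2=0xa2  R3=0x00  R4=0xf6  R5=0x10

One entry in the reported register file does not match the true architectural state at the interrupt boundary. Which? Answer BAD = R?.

BAD = R4

after  0: R0=0x50 R1=0x22 R2=0xd2 R3=0x31 R4=0xcb R5=0x10  N=0 Z=0
after  1: R0=0x50 R1=0x22 R2=0xd2 R3=0x31 R4=0x60 R5=0x10  N=0 Z=0
after  2: R0=0x50 R1=0x22 R2=0xd2 R3=0x00 R4=0x60 R5=0x10  N=0 Z=1
after  3: R0=0x50 R1=0x22 R2=0xd2 R3=0x00 R4=0xf2 R5=0x10  N=1 Z=0
after  4: R0=0x50 R1=0x50 R2=0xd2 R3=0x00 R4=0xf2 R5=0x10  N=0 Z=0
after  5: R0=0x50 R1=0x50 R2=0xf2 R3=0x00 R4=0xf2 R5=0x10  N=1 Z=0
after  6: R0=0x50 R1=0x50 R2=0xf2 R3=0x00 R4=0xf2 R5=0x10  N=0 Z=0
after  7: R0=0x50 R1=0x50 R2=0xa2 R3=0x00 R4=0xf2 R5=0x10  N=1 Z=0
after  8: R0=0x50 R1=0x50 R2=0xa2 R3=0x00 R4=0xf2 R5=0x10  N=0 Z=1
-- IRQ taken; context saved, return-PC = 9 --
mismatch: R4: reported 0xf6 vs actual 0xf2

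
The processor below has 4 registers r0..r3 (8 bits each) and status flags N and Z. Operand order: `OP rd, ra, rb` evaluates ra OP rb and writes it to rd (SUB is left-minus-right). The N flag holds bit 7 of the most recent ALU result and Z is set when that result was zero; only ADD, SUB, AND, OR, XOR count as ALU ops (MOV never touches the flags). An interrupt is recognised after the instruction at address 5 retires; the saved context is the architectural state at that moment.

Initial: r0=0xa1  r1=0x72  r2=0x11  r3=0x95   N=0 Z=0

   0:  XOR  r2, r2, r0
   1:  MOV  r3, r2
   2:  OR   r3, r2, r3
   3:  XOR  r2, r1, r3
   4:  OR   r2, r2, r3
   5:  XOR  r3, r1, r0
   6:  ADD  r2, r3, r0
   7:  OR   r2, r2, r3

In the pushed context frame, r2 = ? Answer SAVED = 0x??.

SAVED = 0xf2

after  0: r0=0xa1 r1=0x72 r2=0xb0 r3=0x95  N=1 Z=0
after  1: r0=0xa1 r1=0x72 r2=0xb0 r3=0xb0  N=1 Z=0
after  2: r0=0xa1 r1=0x72 r2=0xb0 r3=0xb0  N=1 Z=0
after  3: r0=0xa1 r1=0x72 r2=0xc2 r3=0xb0  N=1 Z=0
after  4: r0=0xa1 r1=0x72 r2=0xf2 r3=0xb0  N=1 Z=0
after  5: r0=0xa1 r1=0x72 r2=0xf2 r3=0xd3  N=1 Z=0
-- IRQ taken; context saved, return-PC = 6 --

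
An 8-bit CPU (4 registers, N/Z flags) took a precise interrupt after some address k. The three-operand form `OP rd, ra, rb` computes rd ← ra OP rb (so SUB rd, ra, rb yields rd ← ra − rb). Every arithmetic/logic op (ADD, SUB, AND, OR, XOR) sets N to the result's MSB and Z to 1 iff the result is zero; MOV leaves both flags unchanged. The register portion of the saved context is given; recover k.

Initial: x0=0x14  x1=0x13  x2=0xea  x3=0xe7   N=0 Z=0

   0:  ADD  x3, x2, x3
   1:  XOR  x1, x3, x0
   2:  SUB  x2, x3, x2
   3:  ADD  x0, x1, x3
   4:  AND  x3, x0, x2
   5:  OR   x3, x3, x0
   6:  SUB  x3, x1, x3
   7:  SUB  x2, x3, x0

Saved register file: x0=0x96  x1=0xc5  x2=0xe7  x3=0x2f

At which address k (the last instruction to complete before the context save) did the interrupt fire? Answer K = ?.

after  0: x0=0x14 x1=0x13 x2=0xea x3=0xd1  N=1 Z=0
after  1: x0=0x14 x1=0xc5 x2=0xea x3=0xd1  N=1 Z=0
after  2: x0=0x14 x1=0xc5 x2=0xe7 x3=0xd1  N=1 Z=0
after  3: x0=0x96 x1=0xc5 x2=0xe7 x3=0xd1  N=1 Z=0
after  4: x0=0x96 x1=0xc5 x2=0xe7 x3=0x86  N=1 Z=0
after  5: x0=0x96 x1=0xc5 x2=0xe7 x3=0x96  N=1 Z=0
after  6: x0=0x96 x1=0xc5 x2=0xe7 x3=0x2f  N=0 Z=0
-- IRQ taken; context saved, return-PC = 7 --

K = 6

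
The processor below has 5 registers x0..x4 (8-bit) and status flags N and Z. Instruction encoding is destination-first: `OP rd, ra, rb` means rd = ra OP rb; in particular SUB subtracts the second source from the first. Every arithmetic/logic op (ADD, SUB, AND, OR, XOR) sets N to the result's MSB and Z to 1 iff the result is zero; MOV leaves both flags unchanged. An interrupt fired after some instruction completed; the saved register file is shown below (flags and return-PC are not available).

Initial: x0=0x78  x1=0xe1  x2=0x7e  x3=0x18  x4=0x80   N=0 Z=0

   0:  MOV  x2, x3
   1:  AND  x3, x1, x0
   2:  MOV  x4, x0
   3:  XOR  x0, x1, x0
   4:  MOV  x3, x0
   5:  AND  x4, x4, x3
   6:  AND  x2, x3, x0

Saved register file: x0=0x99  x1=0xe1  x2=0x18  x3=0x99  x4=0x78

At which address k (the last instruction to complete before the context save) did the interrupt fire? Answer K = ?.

K = 4

after  0: x0=0x78 x1=0xe1 x2=0x18 x3=0x18 x4=0x80  N=0 Z=0
after  1: x0=0x78 x1=0xe1 x2=0x18 x3=0x60 x4=0x80  N=0 Z=0
after  2: x0=0x78 x1=0xe1 x2=0x18 x3=0x60 x4=0x78  N=0 Z=0
after  3: x0=0x99 x1=0xe1 x2=0x18 x3=0x60 x4=0x78  N=1 Z=0
after  4: x0=0x99 x1=0xe1 x2=0x18 x3=0x99 x4=0x78  N=1 Z=0
-- IRQ taken; context saved, return-PC = 5 --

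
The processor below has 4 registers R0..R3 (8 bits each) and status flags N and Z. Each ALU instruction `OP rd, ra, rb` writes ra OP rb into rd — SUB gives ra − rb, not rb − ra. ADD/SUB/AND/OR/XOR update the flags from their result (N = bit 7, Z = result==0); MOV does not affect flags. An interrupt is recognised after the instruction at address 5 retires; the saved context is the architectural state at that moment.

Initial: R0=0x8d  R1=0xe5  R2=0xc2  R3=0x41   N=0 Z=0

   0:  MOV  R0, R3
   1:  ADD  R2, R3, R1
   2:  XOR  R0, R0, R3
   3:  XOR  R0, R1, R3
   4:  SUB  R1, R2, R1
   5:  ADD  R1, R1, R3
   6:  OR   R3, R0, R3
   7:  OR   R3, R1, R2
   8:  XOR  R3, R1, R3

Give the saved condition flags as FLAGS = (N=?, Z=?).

after  0: R0=0x41 R1=0xe5 R2=0xc2 R3=0x41  N=0 Z=0
after  1: R0=0x41 R1=0xe5 R2=0x26 R3=0x41  N=0 Z=0
after  2: R0=0x00 R1=0xe5 R2=0x26 R3=0x41  N=0 Z=1
after  3: R0=0xa4 R1=0xe5 R2=0x26 R3=0x41  N=1 Z=0
after  4: R0=0xa4 R1=0x41 R2=0x26 R3=0x41  N=0 Z=0
after  5: R0=0xa4 R1=0x82 R2=0x26 R3=0x41  N=1 Z=0
-- IRQ taken; context saved, return-PC = 6 --

FLAGS = (N=1, Z=0)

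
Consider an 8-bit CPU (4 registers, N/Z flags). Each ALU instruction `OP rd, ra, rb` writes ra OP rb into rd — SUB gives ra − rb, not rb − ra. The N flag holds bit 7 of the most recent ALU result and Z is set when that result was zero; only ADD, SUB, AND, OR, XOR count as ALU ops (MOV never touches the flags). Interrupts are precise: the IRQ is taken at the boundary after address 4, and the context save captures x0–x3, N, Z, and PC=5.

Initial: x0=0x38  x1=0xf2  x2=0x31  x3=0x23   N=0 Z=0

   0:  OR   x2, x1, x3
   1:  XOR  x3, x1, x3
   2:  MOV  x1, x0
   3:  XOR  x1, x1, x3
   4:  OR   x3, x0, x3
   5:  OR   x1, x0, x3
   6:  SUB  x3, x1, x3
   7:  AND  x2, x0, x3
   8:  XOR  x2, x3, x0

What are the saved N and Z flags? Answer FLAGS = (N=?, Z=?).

after  0: x0=0x38 x1=0xf2 x2=0xf3 x3=0x23  N=1 Z=0
after  1: x0=0x38 x1=0xf2 x2=0xf3 x3=0xd1  N=1 Z=0
after  2: x0=0x38 x1=0x38 x2=0xf3 x3=0xd1  N=1 Z=0
after  3: x0=0x38 x1=0xe9 x2=0xf3 x3=0xd1  N=1 Z=0
after  4: x0=0x38 x1=0xe9 x2=0xf3 x3=0xf9  N=1 Z=0
-- IRQ taken; context saved, return-PC = 5 --

FLAGS = (N=1, Z=0)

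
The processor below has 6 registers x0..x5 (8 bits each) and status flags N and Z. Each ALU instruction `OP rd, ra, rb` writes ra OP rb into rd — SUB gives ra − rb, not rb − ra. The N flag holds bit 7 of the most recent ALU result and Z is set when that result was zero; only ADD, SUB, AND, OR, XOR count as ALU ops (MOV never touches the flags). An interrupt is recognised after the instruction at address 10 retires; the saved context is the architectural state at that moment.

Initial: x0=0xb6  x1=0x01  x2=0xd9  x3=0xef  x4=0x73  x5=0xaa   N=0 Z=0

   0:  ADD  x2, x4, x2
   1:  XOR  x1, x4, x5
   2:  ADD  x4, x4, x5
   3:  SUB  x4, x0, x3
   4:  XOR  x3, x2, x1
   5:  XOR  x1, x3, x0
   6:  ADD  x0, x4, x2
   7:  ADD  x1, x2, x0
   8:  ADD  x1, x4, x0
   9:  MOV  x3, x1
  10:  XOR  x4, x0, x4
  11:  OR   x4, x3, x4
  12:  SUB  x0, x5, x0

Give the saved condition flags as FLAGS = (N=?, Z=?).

after  0: x0=0xb6 x1=0x01 x2=0x4c x3=0xef x4=0x73 x5=0xaa  N=0 Z=0
after  1: x0=0xb6 x1=0xd9 x2=0x4c x3=0xef x4=0x73 x5=0xaa  N=1 Z=0
after  2: x0=0xb6 x1=0xd9 x2=0x4c x3=0xef x4=0x1d x5=0xaa  N=0 Z=0
after  3: x0=0xb6 x1=0xd9 x2=0x4c x3=0xef x4=0xc7 x5=0xaa  N=1 Z=0
after  4: x0=0xb6 x1=0xd9 x2=0x4c x3=0x95 x4=0xc7 x5=0xaa  N=1 Z=0
after  5: x0=0xb6 x1=0x23 x2=0x4c x3=0x95 x4=0xc7 x5=0xaa  N=0 Z=0
after  6: x0=0x13 x1=0x23 x2=0x4c x3=0x95 x4=0xc7 x5=0xaa  N=0 Z=0
after  7: x0=0x13 x1=0x5f x2=0x4c x3=0x95 x4=0xc7 x5=0xaa  N=0 Z=0
after  8: x0=0x13 x1=0xda x2=0x4c x3=0x95 x4=0xc7 x5=0xaa  N=1 Z=0
after  9: x0=0x13 x1=0xda x2=0x4c x3=0xda x4=0xc7 x5=0xaa  N=1 Z=0
after 10: x0=0x13 x1=0xda x2=0x4c x3=0xda x4=0xd4 x5=0xaa  N=1 Z=0
-- IRQ taken; context saved, return-PC = 11 --

FLAGS = (N=1, Z=0)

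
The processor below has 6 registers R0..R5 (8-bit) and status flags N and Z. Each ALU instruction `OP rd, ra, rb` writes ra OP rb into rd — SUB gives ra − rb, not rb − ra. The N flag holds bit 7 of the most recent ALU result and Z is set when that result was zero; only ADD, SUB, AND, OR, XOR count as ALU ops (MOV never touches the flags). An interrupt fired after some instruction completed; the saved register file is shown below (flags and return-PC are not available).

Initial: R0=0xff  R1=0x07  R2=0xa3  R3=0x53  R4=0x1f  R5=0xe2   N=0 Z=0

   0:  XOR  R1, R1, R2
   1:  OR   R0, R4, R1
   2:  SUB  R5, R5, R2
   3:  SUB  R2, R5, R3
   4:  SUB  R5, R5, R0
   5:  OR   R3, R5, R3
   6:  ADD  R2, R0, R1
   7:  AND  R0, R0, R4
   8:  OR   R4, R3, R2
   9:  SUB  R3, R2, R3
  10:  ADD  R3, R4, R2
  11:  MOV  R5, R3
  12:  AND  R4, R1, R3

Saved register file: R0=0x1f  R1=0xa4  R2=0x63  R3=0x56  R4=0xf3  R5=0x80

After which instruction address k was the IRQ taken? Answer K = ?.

K = 10

after  0: R0=0xff R1=0xa4 R2=0xa3 R3=0x53 R4=0x1f R5=0xe2  N=1 Z=0
after  1: R0=0xbf R1=0xa4 R2=0xa3 R3=0x53 R4=0x1f R5=0xe2  N=1 Z=0
after  2: R0=0xbf R1=0xa4 R2=0xa3 R3=0x53 R4=0x1f R5=0x3f  N=0 Z=0
after  3: R0=0xbf R1=0xa4 R2=0xec R3=0x53 R4=0x1f R5=0x3f  N=1 Z=0
after  4: R0=0xbf R1=0xa4 R2=0xec R3=0x53 R4=0x1f R5=0x80  N=1 Z=0
after  5: R0=0xbf R1=0xa4 R2=0xec R3=0xd3 R4=0x1f R5=0x80  N=1 Z=0
after  6: R0=0xbf R1=0xa4 R2=0x63 R3=0xd3 R4=0x1f R5=0x80  N=0 Z=0
after  7: R0=0x1f R1=0xa4 R2=0x63 R3=0xd3 R4=0x1f R5=0x80  N=0 Z=0
after  8: R0=0x1f R1=0xa4 R2=0x63 R3=0xd3 R4=0xf3 R5=0x80  N=1 Z=0
after  9: R0=0x1f R1=0xa4 R2=0x63 R3=0x90 R4=0xf3 R5=0x80  N=1 Z=0
after 10: R0=0x1f R1=0xa4 R2=0x63 R3=0x56 R4=0xf3 R5=0x80  N=0 Z=0
-- IRQ taken; context saved, return-PC = 11 --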